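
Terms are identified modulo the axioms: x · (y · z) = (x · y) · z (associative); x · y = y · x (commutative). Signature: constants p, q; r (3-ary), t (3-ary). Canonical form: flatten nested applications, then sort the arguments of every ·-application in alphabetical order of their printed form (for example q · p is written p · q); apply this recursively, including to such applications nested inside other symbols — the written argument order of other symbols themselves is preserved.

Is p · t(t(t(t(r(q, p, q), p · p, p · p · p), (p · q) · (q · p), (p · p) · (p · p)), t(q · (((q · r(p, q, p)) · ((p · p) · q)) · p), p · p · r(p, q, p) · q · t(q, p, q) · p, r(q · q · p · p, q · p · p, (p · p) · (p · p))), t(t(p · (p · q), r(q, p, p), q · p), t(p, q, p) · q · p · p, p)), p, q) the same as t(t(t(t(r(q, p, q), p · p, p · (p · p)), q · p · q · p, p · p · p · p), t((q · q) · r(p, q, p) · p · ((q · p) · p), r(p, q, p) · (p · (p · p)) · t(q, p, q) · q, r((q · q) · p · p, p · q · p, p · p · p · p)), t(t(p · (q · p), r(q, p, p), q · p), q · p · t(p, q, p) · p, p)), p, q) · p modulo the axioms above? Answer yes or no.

Answer: yes — both canonical forms are p · t(t(t(t(r(q, p, q), p · p, p · p · p), p · p · q · q, p · p · p · p), t(p · p · p · q · q · q · r(p, q, p), p · p · p · q · r(p, q, p) · t(q, p, q), r(p · p · q · q, p · p · q, p · p · p · p)), t(t(p · p · q, r(q, p, p), p · q), p · p · q · t(p, q, p), p)), p, q)

Derivation:
Left:  p · t(t(t(t(r(q, p, q), p · p, p · p · p), (p · q) · (q · p), (p · p) · (p · p)), t(q · (((q · r(p, q, p)) · ((p · p) · q)) · p), p · p · r(p, q, p) · q · t(q, p, q) · p, r(q · q · p · p, q · p · p, (p · p) · (p · p))), t(t(p · (p · q), r(q, p, p), q · p), t(p, q, p) · q · p · p, p)), p, q)
  Canonicalize subterm:  t(t(t(t(r(q, p, q), p · p, p · p · p), (p · q) · (q · p), (p · p) · (p · p)), t(q · (((q · r(p, q, p)) · ((p · p) · q)) · p), p · p · r(p, q, p) · q · t(q, p, q) · p, r(q · q · p · p, q · p · p, (p · p) · (p · p))), t(t(p · (p · q), r(q, p, p), q · p), t(p, q, p) · q · p · p, p)), p, q)  →  t(t(t(t(r(q, p, q), p · p, p · p · p), p · p · q · q, p · p · p · p), t(p · p · p · q · q · q · r(p, q, p), p · p · p · q · r(p, q, p) · t(q, p, q), r(p · p · q · q, p · p · q, p · p · p · p)), t(t(p · p · q, r(q, p, p), p · q), p · p · q · t(p, q, p), p)), p, q)
  Sort:  p · t(t(t(t(r(q, p, q), p · p, p · p · p), p · p · q · q, p · p · p · p), t(p · p · p · q · q · q · r(p, q, p), p · p · p · q · r(p, q, p) · t(q, p, q), r(p · p · q · q, p · p · q, p · p · p · p)), t(t(p · p · q, r(q, p, p), p · q), p · p · q · t(p, q, p), p)), p, q)
Right:  t(t(t(t(r(q, p, q), p · p, p · (p · p)), q · p · q · p, p · p · p · p), t((q · q) · r(p, q, p) · p · ((q · p) · p), r(p, q, p) · (p · (p · p)) · t(q, p, q) · q, r((q · q) · p · p, p · q · p, p · p · p · p)), t(t(p · (q · p), r(q, p, p), q · p), q · p · t(p, q, p) · p, p)), p, q) · p
  Canonicalize subterm:  t(t(t(t(r(q, p, q), p · p, p · (p · p)), q · p · q · p, p · p · p · p), t((q · q) · r(p, q, p) · p · ((q · p) · p), r(p, q, p) · (p · (p · p)) · t(q, p, q) · q, r((q · q) · p · p, p · q · p, p · p · p · p)), t(t(p · (q · p), r(q, p, p), q · p), q · p · t(p, q, p) · p, p)), p, q)  →  t(t(t(t(r(q, p, q), p · p, p · p · p), p · p · q · q, p · p · p · p), t(p · p · p · q · q · q · r(p, q, p), p · p · p · q · r(p, q, p) · t(q, p, q), r(p · p · q · q, p · p · q, p · p · p · p)), t(t(p · p · q, r(q, p, p), p · q), p · p · q · t(p, q, p), p)), p, q)
  Sort arguments:  p · t(t(t(t(r(q, p, q), p · p, p · p · p), p · p · q · q, p · p · p · p), t(p · p · p · q · q · q · r(p, q, p), p · p · p · q · r(p, q, p) · t(q, p, q), r(p · p · q · q, p · p · q, p · p · p · p)), t(t(p · p · q, r(q, p, p), p · q), p · p · q · t(p, q, p), p)), p, q)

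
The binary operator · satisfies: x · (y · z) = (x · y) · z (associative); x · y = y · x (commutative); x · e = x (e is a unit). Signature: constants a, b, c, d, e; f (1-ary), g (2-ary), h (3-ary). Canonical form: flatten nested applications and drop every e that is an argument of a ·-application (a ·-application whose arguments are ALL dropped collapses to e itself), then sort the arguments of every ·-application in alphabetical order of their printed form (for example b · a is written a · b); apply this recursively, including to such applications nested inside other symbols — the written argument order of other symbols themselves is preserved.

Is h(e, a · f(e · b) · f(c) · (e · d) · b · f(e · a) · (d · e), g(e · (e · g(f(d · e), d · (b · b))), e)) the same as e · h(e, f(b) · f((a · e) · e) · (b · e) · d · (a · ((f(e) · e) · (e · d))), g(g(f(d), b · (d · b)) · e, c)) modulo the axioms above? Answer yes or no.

Left:  h(e, a · f(e · b) · f(c) · (e · d) · b · f(e · a) · (d · e), g(e · (e · g(f(d · e), d · (b · b))), e))
  Descend into:  a · f(e · b) · f(c) · (e · d) · b · f(e · a) · (d · e)
  Un-nest:  a · f(e · b) · f(c) · e · d · b · f(e · a) · d · e
  Canonicalize subterm:  f(e · b)  →  f(b)
  Inside:  f(e · a)  →  f(a)
  Unit:  drop e (×2)
  Sort:  a · b · d · d · f(a) · f(b) · f(c)
  Rebuild:  h(e, a · b · d · d · f(a) · f(b) · f(c), g(g(f(d), b · b · d), e))
Right:  e · h(e, f(b) · f((a · e) · e) · (b · e) · d · (a · ((f(e) · e) · (e · d))), g(g(f(d), b · (d · b)) · e, c))
  Simplify inside:  h(e, f(b) · f((a · e) · e) · (b · e) · d · (a · ((f(e) · e) · (e · d))), g(g(f(d), b · (d · b)) · e, c))  →  h(e, a · b · d · d · f(a) · f(b) · f(e), g(g(f(d), b · b · d), c))
  Unit:  drop e
  Sort arguments:  h(e, a · b · d · d · f(a) · f(b) · f(e), g(g(f(d), b · b · d), c))

Answer: no — h(e, a · b · d · d · f(a) · f(b) · f(c), g(g(f(d), b · b · d), e)) vs h(e, a · b · d · d · f(a) · f(b) · f(e), g(g(f(d), b · b · d), c))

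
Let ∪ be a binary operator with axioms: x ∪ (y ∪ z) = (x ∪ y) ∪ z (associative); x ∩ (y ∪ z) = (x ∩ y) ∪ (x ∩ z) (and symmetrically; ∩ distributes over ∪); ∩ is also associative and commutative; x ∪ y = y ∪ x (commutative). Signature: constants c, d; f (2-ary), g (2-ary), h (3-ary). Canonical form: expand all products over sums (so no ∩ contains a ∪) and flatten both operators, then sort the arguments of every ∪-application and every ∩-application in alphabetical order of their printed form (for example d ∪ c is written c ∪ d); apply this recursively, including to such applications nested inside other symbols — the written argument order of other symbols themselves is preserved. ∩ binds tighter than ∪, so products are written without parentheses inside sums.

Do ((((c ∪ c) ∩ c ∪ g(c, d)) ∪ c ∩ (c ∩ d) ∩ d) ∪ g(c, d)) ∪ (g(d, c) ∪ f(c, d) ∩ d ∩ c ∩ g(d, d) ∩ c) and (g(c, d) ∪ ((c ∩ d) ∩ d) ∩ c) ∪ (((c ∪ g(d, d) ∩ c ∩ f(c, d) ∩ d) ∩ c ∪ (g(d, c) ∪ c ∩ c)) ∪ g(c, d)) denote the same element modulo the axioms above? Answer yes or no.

Left:  ((((c ∪ c) ∩ c ∪ g(c, d)) ∪ c ∩ (c ∩ d) ∩ d) ∪ g(c, d)) ∪ (g(d, c) ∪ f(c, d) ∩ d ∩ c ∩ g(d, d) ∩ c)
  Distribute:  c ∩ c ∪ c ∩ c ∪ g(c, d) ∪ c ∩ c ∩ d ∩ d ∪ g(c, d) ∪ g(d, c) ∪ c ∩ c ∩ d ∩ f(c, d) ∩ g(d, d)
  Sort arguments:  c ∩ c ∪ c ∩ c ∪ c ∩ c ∩ d ∩ d ∪ c ∩ c ∩ d ∩ f(c, d) ∩ g(d, d) ∪ g(c, d) ∪ g(c, d) ∪ g(d, c)
Right:  (g(c, d) ∪ ((c ∩ d) ∩ d) ∩ c) ∪ (((c ∪ g(d, d) ∩ c ∩ f(c, d) ∩ d) ∩ c ∪ (g(d, c) ∪ c ∩ c)) ∪ g(c, d))
  Distribute:  g(c, d) ∪ c ∩ c ∩ d ∩ d ∪ c ∩ c ∪ c ∩ c ∩ d ∩ f(c, d) ∩ g(d, d) ∪ g(d, c) ∪ c ∩ c ∪ g(c, d)
  Sort arguments:  c ∩ c ∪ c ∩ c ∪ c ∩ c ∩ d ∩ d ∪ c ∩ c ∩ d ∩ f(c, d) ∩ g(d, d) ∪ g(c, d) ∪ g(c, d) ∪ g(d, c)

Answer: yes — both canonical forms are c ∩ c ∪ c ∩ c ∪ c ∩ c ∩ d ∩ d ∪ c ∩ c ∩ d ∩ f(c, d) ∩ g(d, d) ∪ g(c, d) ∪ g(c, d) ∪ g(d, c)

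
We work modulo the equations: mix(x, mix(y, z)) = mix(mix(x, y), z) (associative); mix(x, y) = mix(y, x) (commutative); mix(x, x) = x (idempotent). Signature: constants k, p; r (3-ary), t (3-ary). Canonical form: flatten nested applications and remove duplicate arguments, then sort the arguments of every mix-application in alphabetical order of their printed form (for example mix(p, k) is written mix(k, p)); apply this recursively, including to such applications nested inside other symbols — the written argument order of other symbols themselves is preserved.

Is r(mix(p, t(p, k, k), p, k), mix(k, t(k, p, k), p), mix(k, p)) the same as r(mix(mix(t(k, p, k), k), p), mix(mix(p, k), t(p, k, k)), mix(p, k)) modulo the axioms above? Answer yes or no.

Answer: no — r(mix(k, p, t(p, k, k)), mix(k, p, t(k, p, k)), mix(k, p)) vs r(mix(k, p, t(k, p, k)), mix(k, p, t(p, k, k)), mix(k, p))

Derivation:
Left:  r(mix(p, t(p, k, k), p, k), mix(k, t(k, p, k), p), mix(k, p))
  Focus inside:  mix(p, t(p, k, k), p, k)
  Idempotence:  drop duplicate p
  Sort:  mix(k, p, t(p, k, k))
  Reassemble:  r(mix(k, p, t(p, k, k)), mix(k, p, t(k, p, k)), mix(k, p))
Right:  r(mix(mix(t(k, p, k), k), p), mix(mix(p, k), t(p, k, k)), mix(p, k))
  Focus inside:  mix(mix(p, k), t(p, k, k))
  Merge nested applications:  mix(p, k, t(p, k, k))
  Order the arguments:  mix(k, p, t(p, k, k))
  Rebuild:  r(mix(k, p, t(k, p, k)), mix(k, p, t(p, k, k)), mix(k, p))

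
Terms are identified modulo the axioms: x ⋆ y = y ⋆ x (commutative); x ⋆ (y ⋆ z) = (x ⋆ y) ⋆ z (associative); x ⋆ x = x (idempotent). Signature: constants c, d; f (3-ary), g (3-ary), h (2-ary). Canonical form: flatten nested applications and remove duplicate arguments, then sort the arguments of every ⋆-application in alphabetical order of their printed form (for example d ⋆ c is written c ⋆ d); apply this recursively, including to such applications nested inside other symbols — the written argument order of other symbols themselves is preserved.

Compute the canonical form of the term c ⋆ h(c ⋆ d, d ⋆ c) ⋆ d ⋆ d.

Canonicalize subterm:  h(c ⋆ d, d ⋆ c)  →  h(c ⋆ d, c ⋆ d)
Drop duplicates:  drop duplicate d
Sort:  c ⋆ d ⋆ h(c ⋆ d, c ⋆ d)

Answer: c ⋆ d ⋆ h(c ⋆ d, c ⋆ d)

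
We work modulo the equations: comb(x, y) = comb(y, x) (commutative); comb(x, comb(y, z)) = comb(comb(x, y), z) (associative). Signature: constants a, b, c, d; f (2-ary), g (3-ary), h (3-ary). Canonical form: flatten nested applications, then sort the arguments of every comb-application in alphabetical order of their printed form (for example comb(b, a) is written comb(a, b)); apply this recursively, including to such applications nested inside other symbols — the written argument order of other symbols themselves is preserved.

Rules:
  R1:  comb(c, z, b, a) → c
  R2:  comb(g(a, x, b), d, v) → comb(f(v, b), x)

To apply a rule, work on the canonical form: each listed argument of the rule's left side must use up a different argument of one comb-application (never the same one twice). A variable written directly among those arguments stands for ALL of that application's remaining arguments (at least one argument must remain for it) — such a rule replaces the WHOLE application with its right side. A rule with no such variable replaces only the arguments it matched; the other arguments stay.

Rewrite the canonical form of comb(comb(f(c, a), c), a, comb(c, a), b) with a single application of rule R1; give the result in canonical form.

Answer: c

Derivation:
Canonical form:  comb(a, a, b, c, c, f(c, a))
Apply R1:  consuming a, b, c;  z := comb(a, c, f(c, a))
The variable takes the whole remainder — replace the entire application.
Giving:  c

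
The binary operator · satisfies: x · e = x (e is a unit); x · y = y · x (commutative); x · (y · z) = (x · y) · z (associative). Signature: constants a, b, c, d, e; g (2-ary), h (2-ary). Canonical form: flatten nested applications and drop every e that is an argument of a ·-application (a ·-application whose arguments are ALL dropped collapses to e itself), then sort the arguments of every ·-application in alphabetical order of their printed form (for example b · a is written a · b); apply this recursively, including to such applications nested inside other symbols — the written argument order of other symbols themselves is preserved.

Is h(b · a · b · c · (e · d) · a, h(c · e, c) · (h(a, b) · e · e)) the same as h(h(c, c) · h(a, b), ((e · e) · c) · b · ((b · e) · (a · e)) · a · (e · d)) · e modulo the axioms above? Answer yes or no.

Left:  h(b · a · b · c · (e · d) · a, h(c · e, c) · (h(a, b) · e · e))
  Focus inside:  h(c · e, c) · (h(a, b) · e · e)
  Flatten:  h(c · e, c) · h(a, b) · e · e
  Canonicalize subterm:  h(c · e, c)  →  h(c, c)
  Drop the unit:  drop e (×2)
  Sort arguments:  h(a, b) · h(c, c)
  Put back:  h(a · a · b · b · c · d, h(a, b) · h(c, c))
Right:  h(h(c, c) · h(a, b), ((e · e) · c) · b · ((b · e) · (a · e)) · a · (e · d)) · e
  Inside:  h(h(c, c) · h(a, b), ((e · e) · c) · b · ((b · e) · (a · e)) · a · (e · d))  →  h(h(a, b) · h(c, c), a · a · b · b · c · d)
  Units out:  drop e
  Order the arguments:  h(h(a, b) · h(c, c), a · a · b · b · c · d)

Answer: no — h(a · a · b · b · c · d, h(a, b) · h(c, c)) vs h(h(a, b) · h(c, c), a · a · b · b · c · d)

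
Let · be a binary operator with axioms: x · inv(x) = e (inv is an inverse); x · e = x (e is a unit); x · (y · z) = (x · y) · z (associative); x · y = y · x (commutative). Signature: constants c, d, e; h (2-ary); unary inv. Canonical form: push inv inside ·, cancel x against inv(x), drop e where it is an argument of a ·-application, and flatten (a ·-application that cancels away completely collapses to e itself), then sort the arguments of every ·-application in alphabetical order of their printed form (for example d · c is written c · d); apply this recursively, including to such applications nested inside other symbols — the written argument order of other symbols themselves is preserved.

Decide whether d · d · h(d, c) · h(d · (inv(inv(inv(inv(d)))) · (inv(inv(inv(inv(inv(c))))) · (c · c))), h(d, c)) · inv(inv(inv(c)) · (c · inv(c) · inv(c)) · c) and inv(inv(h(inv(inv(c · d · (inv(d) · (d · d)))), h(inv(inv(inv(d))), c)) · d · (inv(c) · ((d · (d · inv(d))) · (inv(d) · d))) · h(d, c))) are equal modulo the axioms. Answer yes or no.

Answer: no — d · d · h(c · d · d, h(d, c)) · h(d, c) · inv(c) vs d · d · h(c · d · d, h(inv(d), c)) · h(d, c) · inv(c)

Derivation:
Left:  d · d · h(d, c) · h(d · (inv(inv(inv(inv(d)))) · (inv(inv(inv(inv(inv(c))))) · (c · c))), h(d, c)) · inv(inv(inv(c)) · (c · inv(c) · inv(c)) · c)
  Push inv inside:  distribute inv over · and collapse double inv
  Collect:  d · d · h(d, c) · h(c · d · d, h(d, c)) · inv(c)
  Sort arguments:  d · d · h(c · d · d, h(d, c)) · h(d, c) · inv(c)
Right:  inv(inv(h(inv(inv(c · d · (inv(d) · (d · d)))), h(inv(inv(inv(d))), c)) · d · (inv(c) · ((d · (d · inv(d))) · (inv(d) · d))) · h(d, c)))
  Push inv inside:  distribute inv over · and collapse double inv
  Combine occurrences:  h(c · d · d, h(inv(d), c)) · d · d · inv(c) · h(d, c)
  Sort arguments:  d · d · h(c · d · d, h(inv(d), c)) · h(d, c) · inv(c)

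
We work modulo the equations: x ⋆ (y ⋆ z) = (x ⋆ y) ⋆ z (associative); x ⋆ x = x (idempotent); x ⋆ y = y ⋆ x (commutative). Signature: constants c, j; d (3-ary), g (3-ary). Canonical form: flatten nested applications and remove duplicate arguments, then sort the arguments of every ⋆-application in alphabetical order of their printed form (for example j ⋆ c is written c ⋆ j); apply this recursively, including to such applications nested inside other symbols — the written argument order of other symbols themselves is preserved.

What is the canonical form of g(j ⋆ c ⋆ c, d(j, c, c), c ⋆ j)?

Answer: g(c ⋆ j, d(j, c, c), c ⋆ j)

Derivation:
Work inside:  j ⋆ c ⋆ c
Deduplicate:  drop duplicate c
Sort arguments:  c ⋆ j
Rebuild:  g(c ⋆ j, d(j, c, c), c ⋆ j)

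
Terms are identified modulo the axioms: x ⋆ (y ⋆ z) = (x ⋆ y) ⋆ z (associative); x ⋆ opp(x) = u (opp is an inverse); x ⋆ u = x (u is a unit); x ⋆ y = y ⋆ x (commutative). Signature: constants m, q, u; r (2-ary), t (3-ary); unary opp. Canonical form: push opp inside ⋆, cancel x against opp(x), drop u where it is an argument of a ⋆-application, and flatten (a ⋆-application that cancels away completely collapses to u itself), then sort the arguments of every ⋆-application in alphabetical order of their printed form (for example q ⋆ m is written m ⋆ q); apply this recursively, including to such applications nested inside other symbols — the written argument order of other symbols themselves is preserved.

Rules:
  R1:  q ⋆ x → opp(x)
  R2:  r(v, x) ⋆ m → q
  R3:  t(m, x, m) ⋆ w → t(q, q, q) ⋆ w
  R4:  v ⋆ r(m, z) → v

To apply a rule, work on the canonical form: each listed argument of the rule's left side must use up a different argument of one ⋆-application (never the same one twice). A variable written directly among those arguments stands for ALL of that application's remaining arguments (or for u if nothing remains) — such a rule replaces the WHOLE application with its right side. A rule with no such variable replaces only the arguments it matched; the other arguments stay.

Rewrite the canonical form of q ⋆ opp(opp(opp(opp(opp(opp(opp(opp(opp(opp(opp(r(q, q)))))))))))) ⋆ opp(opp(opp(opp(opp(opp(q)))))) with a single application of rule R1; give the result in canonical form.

Canonical form:  opp(r(q, q)) ⋆ q ⋆ q
Match R1:  consume q;  x := opp(r(q, q)) ⋆ q
The variable takes the whole remainder — replace the entire application.
Giving:  opp(q) ⋆ r(q, q)

Answer: opp(q) ⋆ r(q, q)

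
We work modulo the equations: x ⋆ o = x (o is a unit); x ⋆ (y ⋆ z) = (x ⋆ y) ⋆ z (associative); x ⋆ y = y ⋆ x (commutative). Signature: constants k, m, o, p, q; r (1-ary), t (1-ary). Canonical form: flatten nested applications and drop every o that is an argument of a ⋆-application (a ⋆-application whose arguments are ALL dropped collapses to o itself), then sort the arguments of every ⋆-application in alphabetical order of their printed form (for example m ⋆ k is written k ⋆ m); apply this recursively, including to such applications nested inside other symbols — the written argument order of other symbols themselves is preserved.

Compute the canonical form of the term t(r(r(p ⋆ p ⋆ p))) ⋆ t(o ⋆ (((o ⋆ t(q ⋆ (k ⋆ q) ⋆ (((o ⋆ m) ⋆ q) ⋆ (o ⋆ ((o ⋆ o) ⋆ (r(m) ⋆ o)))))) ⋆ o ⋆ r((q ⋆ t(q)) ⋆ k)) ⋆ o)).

Answer: t(r(k ⋆ q ⋆ t(q)) ⋆ t(k ⋆ m ⋆ q ⋆ q ⋆ q ⋆ r(m))) ⋆ t(r(r(p ⋆ p ⋆ p)))

Derivation:
Inside:  t(o ⋆ (((o ⋆ t(q ⋆ (k ⋆ q) ⋆ (((o ⋆ m) ⋆ q) ⋆ (o ⋆ ((o ⋆ o) ⋆ (r(m) ⋆ o)))))) ⋆ o ⋆ r((q ⋆ t(q)) ⋆ k)) ⋆ o))  →  t(r(k ⋆ q ⋆ t(q)) ⋆ t(k ⋆ m ⋆ q ⋆ q ⋆ q ⋆ r(m)))
Sort arguments:  t(r(k ⋆ q ⋆ t(q)) ⋆ t(k ⋆ m ⋆ q ⋆ q ⋆ q ⋆ r(m))) ⋆ t(r(r(p ⋆ p ⋆ p)))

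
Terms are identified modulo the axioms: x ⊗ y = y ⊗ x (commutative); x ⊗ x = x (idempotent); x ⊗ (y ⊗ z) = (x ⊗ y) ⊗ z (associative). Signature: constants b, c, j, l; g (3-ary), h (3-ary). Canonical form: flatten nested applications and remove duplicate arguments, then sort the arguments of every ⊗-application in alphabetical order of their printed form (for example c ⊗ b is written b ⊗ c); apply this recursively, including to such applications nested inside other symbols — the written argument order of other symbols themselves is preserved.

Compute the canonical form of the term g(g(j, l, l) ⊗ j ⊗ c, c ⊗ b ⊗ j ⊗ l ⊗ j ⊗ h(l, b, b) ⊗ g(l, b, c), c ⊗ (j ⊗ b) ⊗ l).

Answer: g(c ⊗ g(j, l, l) ⊗ j, b ⊗ c ⊗ g(l, b, c) ⊗ h(l, b, b) ⊗ j ⊗ l, b ⊗ c ⊗ j ⊗ l)

Derivation:
Focus inside:  c ⊗ b ⊗ j ⊗ l ⊗ j ⊗ h(l, b, b) ⊗ g(l, b, c)
Drop duplicates:  drop duplicate j
Sort arguments:  b ⊗ c ⊗ g(l, b, c) ⊗ h(l, b, b) ⊗ j ⊗ l
Put back:  g(c ⊗ g(j, l, l) ⊗ j, b ⊗ c ⊗ g(l, b, c) ⊗ h(l, b, b) ⊗ j ⊗ l, b ⊗ c ⊗ j ⊗ l)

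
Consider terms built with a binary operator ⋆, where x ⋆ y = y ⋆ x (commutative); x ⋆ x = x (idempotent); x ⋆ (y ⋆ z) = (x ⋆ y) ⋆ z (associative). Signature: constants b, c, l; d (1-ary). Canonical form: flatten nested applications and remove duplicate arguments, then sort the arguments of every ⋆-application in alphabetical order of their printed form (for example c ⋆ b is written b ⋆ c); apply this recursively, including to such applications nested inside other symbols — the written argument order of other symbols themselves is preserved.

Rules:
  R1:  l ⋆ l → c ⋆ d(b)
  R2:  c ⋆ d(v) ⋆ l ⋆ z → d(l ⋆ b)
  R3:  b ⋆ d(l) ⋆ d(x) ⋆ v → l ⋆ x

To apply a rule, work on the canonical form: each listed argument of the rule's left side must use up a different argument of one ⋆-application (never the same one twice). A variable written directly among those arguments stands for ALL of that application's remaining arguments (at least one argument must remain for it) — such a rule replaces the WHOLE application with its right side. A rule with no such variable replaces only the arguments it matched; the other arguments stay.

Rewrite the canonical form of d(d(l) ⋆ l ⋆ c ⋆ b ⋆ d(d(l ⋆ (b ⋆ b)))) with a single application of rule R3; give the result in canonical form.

Answer: d(d(b ⋆ l) ⋆ l)

Derivation:
Canonical form:  d(b ⋆ c ⋆ d(d(b ⋆ l)) ⋆ d(l) ⋆ l)
Match R3:  consume b, d(d(b ⋆ l)), d(l);  v := c ⋆ l, x := d(b ⋆ l)
The variable takes the whole remainder — replace the entire application.
New term:  d(d(b ⋆ l) ⋆ l)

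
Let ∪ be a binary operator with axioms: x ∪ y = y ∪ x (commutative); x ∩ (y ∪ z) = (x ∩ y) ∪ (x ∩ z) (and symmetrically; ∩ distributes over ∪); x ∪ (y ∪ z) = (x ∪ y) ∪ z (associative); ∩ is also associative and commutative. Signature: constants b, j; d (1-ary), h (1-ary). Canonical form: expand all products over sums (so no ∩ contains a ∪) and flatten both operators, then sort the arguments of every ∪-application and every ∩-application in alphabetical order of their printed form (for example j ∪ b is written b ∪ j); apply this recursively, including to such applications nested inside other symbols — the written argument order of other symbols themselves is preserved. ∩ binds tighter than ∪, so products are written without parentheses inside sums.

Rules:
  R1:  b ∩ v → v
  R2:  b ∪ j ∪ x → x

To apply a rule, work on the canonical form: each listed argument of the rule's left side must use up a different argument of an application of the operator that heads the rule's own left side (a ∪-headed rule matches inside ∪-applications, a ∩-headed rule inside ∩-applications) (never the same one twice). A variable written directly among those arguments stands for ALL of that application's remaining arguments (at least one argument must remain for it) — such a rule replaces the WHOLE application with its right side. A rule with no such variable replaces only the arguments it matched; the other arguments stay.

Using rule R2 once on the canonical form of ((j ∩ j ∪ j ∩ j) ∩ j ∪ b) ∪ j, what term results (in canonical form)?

Canonical form:  b ∪ j ∪ j ∩ j ∩ j ∪ j ∩ j ∩ j
Match R2:  consume b, j;  x := j ∩ j ∩ j ∪ j ∩ j ∩ j
The extension variable absorbs all remaining arguments, so the whole application is rewritten.
Giving:  j ∩ j ∩ j ∪ j ∩ j ∩ j

Answer: j ∩ j ∩ j ∪ j ∩ j ∩ j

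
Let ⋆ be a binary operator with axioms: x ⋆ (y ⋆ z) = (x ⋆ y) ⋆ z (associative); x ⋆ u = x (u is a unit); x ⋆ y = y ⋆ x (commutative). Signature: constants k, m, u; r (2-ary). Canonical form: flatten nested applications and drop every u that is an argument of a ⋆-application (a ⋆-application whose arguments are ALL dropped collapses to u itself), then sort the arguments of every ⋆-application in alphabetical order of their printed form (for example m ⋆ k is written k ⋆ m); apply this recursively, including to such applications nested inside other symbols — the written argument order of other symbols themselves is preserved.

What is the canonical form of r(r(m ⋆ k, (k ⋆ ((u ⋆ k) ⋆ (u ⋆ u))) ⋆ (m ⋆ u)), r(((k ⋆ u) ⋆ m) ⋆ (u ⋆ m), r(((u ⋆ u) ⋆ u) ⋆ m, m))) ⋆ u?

Answer: r(r(k ⋆ m, k ⋆ k ⋆ m), r(k ⋆ m ⋆ m, r(m, m)))

Derivation:
Simplify inside:  r(r(m ⋆ k, (k ⋆ ((u ⋆ k) ⋆ (u ⋆ u))) ⋆ (m ⋆ u)), r(((k ⋆ u) ⋆ m) ⋆ (u ⋆ m), r(((u ⋆ u) ⋆ u) ⋆ m, m)))  →  r(r(k ⋆ m, k ⋆ k ⋆ m), r(k ⋆ m ⋆ m, r(m, m)))
Unit:  drop u
Order the arguments:  r(r(k ⋆ m, k ⋆ k ⋆ m), r(k ⋆ m ⋆ m, r(m, m)))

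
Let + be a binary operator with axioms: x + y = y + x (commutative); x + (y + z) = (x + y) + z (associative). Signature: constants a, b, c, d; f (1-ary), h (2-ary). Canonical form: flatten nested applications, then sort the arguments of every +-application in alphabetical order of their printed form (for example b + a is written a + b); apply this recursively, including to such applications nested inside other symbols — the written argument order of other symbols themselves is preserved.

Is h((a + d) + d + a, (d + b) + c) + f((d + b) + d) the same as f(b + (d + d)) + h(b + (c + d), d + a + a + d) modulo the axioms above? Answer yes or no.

Answer: no — f(b + d + d) + h(a + a + d + d, b + c + d) vs f(b + d + d) + h(b + c + d, a + a + d + d)

Derivation:
Left:  h((a + d) + d + a, (d + b) + c) + f((d + b) + d)
  Canonicalize subterm:  h((a + d) + d + a, (d + b) + c)  →  h(a + a + d + d, b + c + d)
  Canonicalize subterm:  f((d + b) + d)  →  f(b + d + d)
  Sort arguments:  f(b + d + d) + h(a + a + d + d, b + c + d)
Right:  f(b + (d + d)) + h(b + (c + d), d + a + a + d)
  Inside:  f(b + (d + d))  →  f(b + d + d)
  Canonicalize subterm:  h(b + (c + d), d + a + a + d)  →  h(b + c + d, a + a + d + d)
  Order the arguments:  f(b + d + d) + h(b + c + d, a + a + d + d)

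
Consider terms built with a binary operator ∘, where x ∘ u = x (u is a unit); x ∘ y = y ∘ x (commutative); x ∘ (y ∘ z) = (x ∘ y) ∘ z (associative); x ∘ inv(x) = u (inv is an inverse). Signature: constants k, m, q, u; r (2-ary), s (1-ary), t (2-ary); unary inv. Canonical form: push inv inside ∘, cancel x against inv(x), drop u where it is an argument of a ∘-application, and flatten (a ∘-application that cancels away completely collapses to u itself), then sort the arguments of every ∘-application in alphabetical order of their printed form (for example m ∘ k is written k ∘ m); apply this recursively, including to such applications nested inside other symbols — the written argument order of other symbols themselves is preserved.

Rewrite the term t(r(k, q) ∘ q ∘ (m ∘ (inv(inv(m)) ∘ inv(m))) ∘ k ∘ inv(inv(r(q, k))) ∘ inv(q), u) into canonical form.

Descend into:  r(k, q) ∘ q ∘ (m ∘ (inv(inv(m)) ∘ inv(m))) ∘ k ∘ inv(inv(r(q, k))) ∘ inv(q)
Push inv inside:  distribute inv over ∘ and collapse double inv
Inverses cancel:  q cancels
Collect terms:  r(k, q) ∘ m ∘ k ∘ r(q, k)
Sort:  k ∘ m ∘ r(k, q) ∘ r(q, k)
Rebuild:  t(k ∘ m ∘ r(k, q) ∘ r(q, k), u)

Answer: t(k ∘ m ∘ r(k, q) ∘ r(q, k), u)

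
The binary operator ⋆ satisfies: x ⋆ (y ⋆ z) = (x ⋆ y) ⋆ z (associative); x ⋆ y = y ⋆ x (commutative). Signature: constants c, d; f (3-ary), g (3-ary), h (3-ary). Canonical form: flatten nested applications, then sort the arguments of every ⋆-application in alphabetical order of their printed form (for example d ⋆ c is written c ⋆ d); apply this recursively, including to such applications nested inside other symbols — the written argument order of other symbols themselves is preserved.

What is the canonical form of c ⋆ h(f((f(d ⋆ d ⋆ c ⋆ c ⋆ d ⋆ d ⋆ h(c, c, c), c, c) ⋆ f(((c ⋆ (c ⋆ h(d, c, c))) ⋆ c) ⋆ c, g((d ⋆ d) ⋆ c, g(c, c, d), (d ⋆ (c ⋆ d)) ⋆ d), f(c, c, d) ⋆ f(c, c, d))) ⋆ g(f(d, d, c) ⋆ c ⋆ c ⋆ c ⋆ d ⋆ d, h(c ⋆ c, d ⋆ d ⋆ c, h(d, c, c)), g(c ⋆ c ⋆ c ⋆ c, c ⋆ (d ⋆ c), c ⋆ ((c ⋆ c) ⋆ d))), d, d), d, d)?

Answer: c ⋆ h(f(f(c ⋆ c ⋆ c ⋆ c ⋆ h(d, c, c), g(c ⋆ d ⋆ d, g(c, c, d), c ⋆ d ⋆ d ⋆ d), f(c, c, d) ⋆ f(c, c, d)) ⋆ f(c ⋆ c ⋆ d ⋆ d ⋆ d ⋆ d ⋆ h(c, c, c), c, c) ⋆ g(c ⋆ c ⋆ c ⋆ d ⋆ d ⋆ f(d, d, c), h(c ⋆ c, c ⋆ d ⋆ d, h(d, c, c)), g(c ⋆ c ⋆ c ⋆ c, c ⋆ c ⋆ d, c ⋆ c ⋆ c ⋆ d)), d, d), d, d)

Derivation:
Canonicalize subterm:  h(f((f(d ⋆ d ⋆ c ⋆ c ⋆ d ⋆ d ⋆ h(c, c, c), c, c) ⋆ f(((c ⋆ (c ⋆ h(d, c, c))) ⋆ c) ⋆ c, g((d ⋆ d) ⋆ c, g(c, c, d), (d ⋆ (c ⋆ d)) ⋆ d), f(c, c, d) ⋆ f(c, c, d))) ⋆ g(f(d, d, c) ⋆ c ⋆ c ⋆ c ⋆ d ⋆ d, h(c ⋆ c, d ⋆ d ⋆ c, h(d, c, c)), g(c ⋆ c ⋆ c ⋆ c, c ⋆ (d ⋆ c), c ⋆ ((c ⋆ c) ⋆ d))), d, d), d, d)  →  h(f(f(c ⋆ c ⋆ c ⋆ c ⋆ h(d, c, c), g(c ⋆ d ⋆ d, g(c, c, d), c ⋆ d ⋆ d ⋆ d), f(c, c, d) ⋆ f(c, c, d)) ⋆ f(c ⋆ c ⋆ d ⋆ d ⋆ d ⋆ d ⋆ h(c, c, c), c, c) ⋆ g(c ⋆ c ⋆ c ⋆ d ⋆ d ⋆ f(d, d, c), h(c ⋆ c, c ⋆ d ⋆ d, h(d, c, c)), g(c ⋆ c ⋆ c ⋆ c, c ⋆ c ⋆ d, c ⋆ c ⋆ c ⋆ d)), d, d), d, d)
Sort arguments:  c ⋆ h(f(f(c ⋆ c ⋆ c ⋆ c ⋆ h(d, c, c), g(c ⋆ d ⋆ d, g(c, c, d), c ⋆ d ⋆ d ⋆ d), f(c, c, d) ⋆ f(c, c, d)) ⋆ f(c ⋆ c ⋆ d ⋆ d ⋆ d ⋆ d ⋆ h(c, c, c), c, c) ⋆ g(c ⋆ c ⋆ c ⋆ d ⋆ d ⋆ f(d, d, c), h(c ⋆ c, c ⋆ d ⋆ d, h(d, c, c)), g(c ⋆ c ⋆ c ⋆ c, c ⋆ c ⋆ d, c ⋆ c ⋆ c ⋆ d)), d, d), d, d)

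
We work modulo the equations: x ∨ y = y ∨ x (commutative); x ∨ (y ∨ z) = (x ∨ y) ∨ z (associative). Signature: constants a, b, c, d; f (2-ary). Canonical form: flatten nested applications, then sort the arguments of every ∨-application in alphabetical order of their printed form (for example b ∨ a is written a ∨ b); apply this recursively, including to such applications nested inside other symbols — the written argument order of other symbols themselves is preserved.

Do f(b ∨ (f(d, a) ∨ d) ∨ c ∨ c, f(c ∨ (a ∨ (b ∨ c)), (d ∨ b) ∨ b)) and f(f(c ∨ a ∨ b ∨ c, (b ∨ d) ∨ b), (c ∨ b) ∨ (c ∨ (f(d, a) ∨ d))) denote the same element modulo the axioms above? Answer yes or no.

Answer: no — f(b ∨ c ∨ c ∨ d ∨ f(d, a), f(a ∨ b ∨ c ∨ c, b ∨ b ∨ d)) vs f(f(a ∨ b ∨ c ∨ c, b ∨ b ∨ d), b ∨ c ∨ c ∨ d ∨ f(d, a))

Derivation:
Left:  f(b ∨ (f(d, a) ∨ d) ∨ c ∨ c, f(c ∨ (a ∨ (b ∨ c)), (d ∨ b) ∨ b))
  Work inside:  b ∨ (f(d, a) ∨ d) ∨ c ∨ c
  Un-nest:  b ∨ f(d, a) ∨ d ∨ c ∨ c
  Sort:  b ∨ c ∨ c ∨ d ∨ f(d, a)
  Rebuild:  f(b ∨ c ∨ c ∨ d ∨ f(d, a), f(a ∨ b ∨ c ∨ c, b ∨ b ∨ d))
Right:  f(f(c ∨ a ∨ b ∨ c, (b ∨ d) ∨ b), (c ∨ b) ∨ (c ∨ (f(d, a) ∨ d)))
  Work inside:  (c ∨ b) ∨ (c ∨ (f(d, a) ∨ d))
  Merge nested applications:  c ∨ b ∨ c ∨ f(d, a) ∨ d
  Sort:  b ∨ c ∨ c ∨ d ∨ f(d, a)
  Reassemble:  f(f(a ∨ b ∨ c ∨ c, b ∨ b ∨ d), b ∨ c ∨ c ∨ d ∨ f(d, a))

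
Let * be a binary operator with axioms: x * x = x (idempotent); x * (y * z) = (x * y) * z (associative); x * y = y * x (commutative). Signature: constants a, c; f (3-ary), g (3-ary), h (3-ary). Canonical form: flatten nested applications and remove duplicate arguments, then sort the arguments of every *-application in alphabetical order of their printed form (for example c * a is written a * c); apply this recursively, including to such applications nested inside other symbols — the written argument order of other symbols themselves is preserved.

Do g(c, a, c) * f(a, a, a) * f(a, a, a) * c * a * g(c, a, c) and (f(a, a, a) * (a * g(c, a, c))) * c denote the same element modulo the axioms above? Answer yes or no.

Answer: yes — both canonical forms are a * c * f(a, a, a) * g(c, a, c)

Derivation:
Left:  g(c, a, c) * f(a, a, a) * f(a, a, a) * c * a * g(c, a, c)
  Idempotence:  drop duplicate f(a, a, a), g(c, a, c)
  Order the arguments:  a * c * f(a, a, a) * g(c, a, c)
Right:  (f(a, a, a) * (a * g(c, a, c))) * c
  Flatten:  f(a, a, a) * a * g(c, a, c) * c
  Sort:  a * c * f(a, a, a) * g(c, a, c)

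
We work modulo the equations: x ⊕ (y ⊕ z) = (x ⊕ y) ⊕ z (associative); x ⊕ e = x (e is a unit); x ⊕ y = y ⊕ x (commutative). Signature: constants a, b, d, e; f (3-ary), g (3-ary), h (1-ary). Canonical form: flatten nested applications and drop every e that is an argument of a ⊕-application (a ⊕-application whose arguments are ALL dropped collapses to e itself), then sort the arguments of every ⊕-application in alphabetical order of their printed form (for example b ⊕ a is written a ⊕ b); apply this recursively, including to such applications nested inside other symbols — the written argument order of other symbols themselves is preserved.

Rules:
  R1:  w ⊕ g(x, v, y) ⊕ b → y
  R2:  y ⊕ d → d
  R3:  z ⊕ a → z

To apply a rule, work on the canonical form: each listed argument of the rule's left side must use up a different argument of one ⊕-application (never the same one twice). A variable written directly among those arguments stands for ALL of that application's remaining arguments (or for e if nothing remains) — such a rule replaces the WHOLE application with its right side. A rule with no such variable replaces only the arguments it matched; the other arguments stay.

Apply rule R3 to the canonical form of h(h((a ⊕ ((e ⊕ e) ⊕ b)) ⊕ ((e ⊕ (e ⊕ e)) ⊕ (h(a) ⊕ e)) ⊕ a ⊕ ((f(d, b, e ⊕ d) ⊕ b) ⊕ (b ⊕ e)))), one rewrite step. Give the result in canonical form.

Answer: h(h(a ⊕ b ⊕ b ⊕ b ⊕ f(d, b, d) ⊕ h(a)))

Derivation:
Canonical form:  h(h(a ⊕ a ⊕ b ⊕ b ⊕ b ⊕ f(d, b, d) ⊕ h(a)))
Match R3:  consume a;  z := a ⊕ b ⊕ b ⊕ b ⊕ f(d, b, d) ⊕ h(a)
Every leftover argument binds to the variable; the entire application is replaced.
Giving:  h(h(a ⊕ b ⊕ b ⊕ b ⊕ f(d, b, d) ⊕ h(a)))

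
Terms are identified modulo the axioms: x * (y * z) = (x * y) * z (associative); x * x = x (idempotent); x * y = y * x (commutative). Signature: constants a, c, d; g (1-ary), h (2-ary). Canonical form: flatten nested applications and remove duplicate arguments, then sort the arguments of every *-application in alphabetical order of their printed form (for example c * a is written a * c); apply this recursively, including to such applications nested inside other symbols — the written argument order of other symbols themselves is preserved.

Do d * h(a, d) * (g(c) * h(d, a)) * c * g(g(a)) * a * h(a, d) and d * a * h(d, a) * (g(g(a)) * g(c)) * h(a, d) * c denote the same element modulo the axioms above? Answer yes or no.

Answer: yes — both canonical forms are a * c * d * g(c) * g(g(a)) * h(a, d) * h(d, a)

Derivation:
Left:  d * h(a, d) * (g(c) * h(d, a)) * c * g(g(a)) * a * h(a, d)
  Un-nest:  d * h(a, d) * g(c) * h(d, a) * c * g(g(a)) * a * h(a, d)
  Drop duplicates:  drop duplicate h(a, d)
  Order the arguments:  a * c * d * g(c) * g(g(a)) * h(a, d) * h(d, a)
Right:  d * a * h(d, a) * (g(g(a)) * g(c)) * h(a, d) * c
  Merge nested applications:  d * a * h(d, a) * g(g(a)) * g(c) * h(a, d) * c
  Sort arguments:  a * c * d * g(c) * g(g(a)) * h(a, d) * h(d, a)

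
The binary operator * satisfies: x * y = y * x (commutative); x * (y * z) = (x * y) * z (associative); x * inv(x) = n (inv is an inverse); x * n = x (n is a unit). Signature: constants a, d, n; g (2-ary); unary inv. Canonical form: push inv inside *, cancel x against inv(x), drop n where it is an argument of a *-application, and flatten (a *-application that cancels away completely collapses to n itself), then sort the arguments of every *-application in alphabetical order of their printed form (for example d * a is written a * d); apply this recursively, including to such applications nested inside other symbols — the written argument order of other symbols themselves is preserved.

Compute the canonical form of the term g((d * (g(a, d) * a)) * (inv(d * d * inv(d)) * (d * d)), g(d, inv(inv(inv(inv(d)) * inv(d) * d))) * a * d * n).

Answer: g(a * d * d * g(a, d), a * d * g(d, d))

Derivation:
Descend into:  (d * (g(a, d) * a)) * (inv(d * d * inv(d)) * (d * d))
Push inv inside:  distribute inv over * and collapse double inv
Combine occurrences:  d * d * g(a, d) * a
Sort arguments:  a * d * d * g(a, d)
Reassemble:  g(a * d * d * g(a, d), a * d * g(d, d))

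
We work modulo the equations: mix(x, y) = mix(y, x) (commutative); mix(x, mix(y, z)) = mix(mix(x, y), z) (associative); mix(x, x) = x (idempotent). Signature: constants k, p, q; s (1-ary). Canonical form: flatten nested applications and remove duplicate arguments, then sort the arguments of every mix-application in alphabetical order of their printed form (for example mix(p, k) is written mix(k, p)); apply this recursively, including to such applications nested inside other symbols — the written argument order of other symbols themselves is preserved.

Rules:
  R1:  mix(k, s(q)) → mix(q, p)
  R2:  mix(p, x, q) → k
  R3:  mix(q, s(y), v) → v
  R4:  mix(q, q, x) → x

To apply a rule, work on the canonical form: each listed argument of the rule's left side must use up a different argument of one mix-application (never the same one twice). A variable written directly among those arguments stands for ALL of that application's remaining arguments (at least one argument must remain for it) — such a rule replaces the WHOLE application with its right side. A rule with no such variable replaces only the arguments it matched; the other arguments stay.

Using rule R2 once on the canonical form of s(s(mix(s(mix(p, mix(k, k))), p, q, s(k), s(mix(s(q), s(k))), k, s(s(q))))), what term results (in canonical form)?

Canonical form:  s(s(mix(k, p, q, s(k), s(mix(k, p)), s(mix(s(k), s(q))), s(s(q)))))
R2 matches:  uses p, q;  x := mix(k, s(k), s(mix(k, p)), s(mix(s(k), s(q))), s(s(q)))
The extension variable absorbs all remaining arguments, so the whole application is rewritten.
Result:  s(s(k))

Answer: s(s(k))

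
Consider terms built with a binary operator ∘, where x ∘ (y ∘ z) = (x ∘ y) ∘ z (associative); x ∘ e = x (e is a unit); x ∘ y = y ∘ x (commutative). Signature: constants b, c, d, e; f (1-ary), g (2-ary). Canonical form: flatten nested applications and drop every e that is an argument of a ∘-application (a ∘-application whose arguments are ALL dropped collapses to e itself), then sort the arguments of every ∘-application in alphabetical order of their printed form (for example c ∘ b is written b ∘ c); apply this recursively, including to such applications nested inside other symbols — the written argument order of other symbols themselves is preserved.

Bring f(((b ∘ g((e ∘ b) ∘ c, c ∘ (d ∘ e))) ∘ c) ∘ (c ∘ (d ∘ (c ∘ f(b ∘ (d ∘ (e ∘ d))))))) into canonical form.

Descend into:  ((b ∘ g((e ∘ b) ∘ c, c ∘ (d ∘ e))) ∘ c) ∘ (c ∘ (d ∘ (c ∘ f(b ∘ (d ∘ (e ∘ d))))))
Merge nested applications:  b ∘ g((e ∘ b) ∘ c, c ∘ (d ∘ e)) ∘ c ∘ c ∘ d ∘ c ∘ f(b ∘ (d ∘ (e ∘ d)))
Simplify inside:  g((e ∘ b) ∘ c, c ∘ (d ∘ e))  →  g(b ∘ c, c ∘ d)
Inside:  f(b ∘ (d ∘ (e ∘ d)))  →  f(b ∘ d ∘ d)
Sort:  b ∘ c ∘ c ∘ c ∘ d ∘ f(b ∘ d ∘ d) ∘ g(b ∘ c, c ∘ d)
Put back:  f(b ∘ c ∘ c ∘ c ∘ d ∘ f(b ∘ d ∘ d) ∘ g(b ∘ c, c ∘ d))

Answer: f(b ∘ c ∘ c ∘ c ∘ d ∘ f(b ∘ d ∘ d) ∘ g(b ∘ c, c ∘ d))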